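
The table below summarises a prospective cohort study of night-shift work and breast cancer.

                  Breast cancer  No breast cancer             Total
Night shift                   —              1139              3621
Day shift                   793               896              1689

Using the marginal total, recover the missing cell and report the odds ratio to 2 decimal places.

The missing cell is in the exposed row: 3621 − 1139 = 2482.
So a = 2482, b = 1139, c = 793, d = 896.
OR = (a·d)/(b·c) = (2482 × 896) / (1139 × 793) = 2223872 / 903227 = 2.46214

2.46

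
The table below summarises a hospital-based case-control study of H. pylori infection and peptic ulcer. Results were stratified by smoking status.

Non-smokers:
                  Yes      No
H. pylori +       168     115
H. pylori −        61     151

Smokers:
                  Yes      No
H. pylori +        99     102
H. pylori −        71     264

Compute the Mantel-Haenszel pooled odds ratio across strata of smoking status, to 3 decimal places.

3.613

OR_MH = Σ(aᵢdᵢ/nᵢ) / Σ(bᵢcᵢ/nᵢ), where nᵢ is the stratum total.
Stratum 1 (Non-smokers): n = 495; a·d/n = 168·151/495 = 51.2485; b·c/n = 115·61/495 = 14.1717
Stratum 2 (Smokers): n = 536; a·d/n = 99·264/536 = 48.7612; b·c/n = 102·71/536 = 13.5112
OR_MH = (51.2485 + 48.7612) / (14.1717 + 13.5112) = 100.0097 / 27.6829 = 3.61269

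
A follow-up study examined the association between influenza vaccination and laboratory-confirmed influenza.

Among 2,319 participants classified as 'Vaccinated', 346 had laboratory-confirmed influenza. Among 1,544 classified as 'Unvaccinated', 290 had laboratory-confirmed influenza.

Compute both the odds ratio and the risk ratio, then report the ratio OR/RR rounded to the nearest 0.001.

From the description: a = 346, b = 1973, c = 290, d = 1254.
OR = (346·1254)/(1973·290) = 433884/572170 = 0.75831
Risk in exposed = 346/2319 = 0.14920; risk in unexposed = 290/1544 = 0.18782; RR = 0.79437
OR/RR = 0.75831 / 0.79437 = 0.95461
The outcome is not rare, so the OR lies further from 1 than the RR.

0.955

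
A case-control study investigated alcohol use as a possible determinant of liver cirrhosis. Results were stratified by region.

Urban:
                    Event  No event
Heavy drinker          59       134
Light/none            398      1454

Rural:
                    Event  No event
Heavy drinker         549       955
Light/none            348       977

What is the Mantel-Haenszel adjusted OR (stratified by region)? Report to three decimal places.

OR_MH = Σ(aᵢdᵢ/nᵢ) / Σ(bᵢcᵢ/nᵢ), where nᵢ is the stratum total.
Stratum 1 (Urban): n = 2045; a·d/n = 59·1454/2045 = 41.9491; b·c/n = 134·398/2045 = 26.0792
Stratum 2 (Rural): n = 2829; a·d/n = 549·977/2829 = 189.5981; b·c/n = 955·348/2829 = 117.4761
OR_MH = (41.9491 + 189.5981) / (26.0792 + 117.4761) = 231.5472 / 143.5554 = 1.61295

1.613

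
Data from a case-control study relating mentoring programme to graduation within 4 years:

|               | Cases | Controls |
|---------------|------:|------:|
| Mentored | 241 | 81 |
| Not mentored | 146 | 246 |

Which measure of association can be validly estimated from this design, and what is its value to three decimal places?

5.013

Cells: a = 241, b = 81, c = 146, d = 246.
This is a case-control study: participants were sampled on outcome status, so risks in the source population cannot be estimated directly — relative risk is not valid here. The odds ratio is the appropriate measure.
OR = (a·d)/(b·c) = (241 × 246) / (81 × 146) = 59286 / 11826 = 5.01319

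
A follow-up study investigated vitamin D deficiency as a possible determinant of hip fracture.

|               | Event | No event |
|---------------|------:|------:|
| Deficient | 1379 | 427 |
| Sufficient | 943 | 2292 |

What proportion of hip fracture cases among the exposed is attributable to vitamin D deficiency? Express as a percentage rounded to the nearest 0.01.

61.82

Cells: a = 1379, b = 427, c = 943, d = 2292.
Risk in exposed = 1379/1806 = 0.76357; risk in unexposed = 943/3235 = 0.29150.
RR = 0.76357/0.29150 = 2.61944
AR% = (RR − 1)/RR × 100 = (2.61944 − 1)/2.61944 × 100 = 61.8240%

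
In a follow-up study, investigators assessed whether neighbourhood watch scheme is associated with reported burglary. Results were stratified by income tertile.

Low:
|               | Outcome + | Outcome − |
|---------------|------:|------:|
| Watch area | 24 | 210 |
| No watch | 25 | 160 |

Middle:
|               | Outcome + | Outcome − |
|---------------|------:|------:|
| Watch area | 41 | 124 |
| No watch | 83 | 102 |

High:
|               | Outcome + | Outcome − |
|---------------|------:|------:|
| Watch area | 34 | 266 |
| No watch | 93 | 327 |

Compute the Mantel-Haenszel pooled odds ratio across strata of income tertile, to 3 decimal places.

0.479

OR_MH = Σ(aᵢdᵢ/nᵢ) / Σ(bᵢcᵢ/nᵢ), where nᵢ is the stratum total.
Stratum 1 (Low): n = 419; a·d/n = 24·160/419 = 9.1647; b·c/n = 210·25/419 = 12.5298
Stratum 2 (Middle): n = 350; a·d/n = 41·102/350 = 11.9486; b·c/n = 124·83/350 = 29.4057
Stratum 3 (High): n = 720; a·d/n = 34·327/720 = 15.4417; b·c/n = 266·93/720 = 34.3583
OR_MH = (9.1647 + 11.9486 + 15.4417) / (12.5298 + 29.4057 + 34.3583) = 36.5549 / 76.2939 = 0.47913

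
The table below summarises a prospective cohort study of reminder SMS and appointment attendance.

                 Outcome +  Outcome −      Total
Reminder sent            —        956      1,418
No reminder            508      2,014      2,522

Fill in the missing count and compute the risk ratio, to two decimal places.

1.62

The missing cell is in the exposed row: 1418 − 956 = 462.
So a = 462, b = 956, c = 508, d = 2014.
RR = [a/(a+b)] / [c/(c+d)] = (462/1418) / (508/2522) = 0.32581/0.20143 = 1.61751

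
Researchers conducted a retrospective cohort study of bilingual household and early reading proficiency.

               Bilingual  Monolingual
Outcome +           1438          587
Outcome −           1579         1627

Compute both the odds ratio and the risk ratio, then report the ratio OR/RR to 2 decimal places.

Reading the table with exposure as columns: a = 1438 (Bilingual, case), b = 1579 (Bilingual, non-case), c = 587 (Monolingual, case), d = 1627.
OR = (1438·1627)/(1579·587) = 2339626/926873 = 2.52421
Risk in exposed = 1438/3017 = 0.47663; risk in unexposed = 587/2214 = 0.26513; RR = 1.79772
OR/RR = 2.52421 / 1.79772 = 1.40412
The outcome is not rare, so the OR lies further from 1 than the RR.

1.40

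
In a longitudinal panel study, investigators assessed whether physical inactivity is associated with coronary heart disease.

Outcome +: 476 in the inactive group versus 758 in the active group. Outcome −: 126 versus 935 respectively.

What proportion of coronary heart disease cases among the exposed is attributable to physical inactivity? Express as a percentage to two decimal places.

From the description: a = 476, b = 126, c = 758, d = 935.
Risk in exposed = 476/602 = 0.79070; risk in unexposed = 758/1693 = 0.44773.
RR = 0.79070/0.44773 = 1.76603
AR% = (RR − 1)/RR × 100 = (1.76603 − 1)/1.76603 × 100 = 43.3758%

43.38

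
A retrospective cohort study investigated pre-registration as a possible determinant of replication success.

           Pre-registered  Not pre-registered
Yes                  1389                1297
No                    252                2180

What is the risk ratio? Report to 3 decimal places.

Reading the table with exposure as columns: a = 1389 (Pre-registered, case), b = 252 (Pre-registered, non-case), c = 1297 (Not pre-registered, case), d = 2180.
Risk in exposed = 1389/1641 = 0.84644; risk in unexposed = 1297/3477 = 0.37302.
RR = 0.84644 / 0.37302 = 2.26912
The risk among the exposed is 2.27 times that among the unexposed.

2.269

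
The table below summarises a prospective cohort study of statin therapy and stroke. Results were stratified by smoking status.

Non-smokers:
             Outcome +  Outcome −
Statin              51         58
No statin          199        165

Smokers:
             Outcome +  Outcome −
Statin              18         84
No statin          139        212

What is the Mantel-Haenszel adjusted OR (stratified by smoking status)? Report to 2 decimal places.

0.52

OR_MH = Σ(aᵢdᵢ/nᵢ) / Σ(bᵢcᵢ/nᵢ), where nᵢ is the stratum total.
Stratum 1 (Non-smokers): n = 473; a·d/n = 51·165/473 = 17.7907; b·c/n = 58·199/473 = 24.4017
Stratum 2 (Smokers): n = 453; a·d/n = 18·212/453 = 8.4238; b·c/n = 84·139/453 = 25.7748
OR_MH = (17.7907 + 8.4238) / (24.4017 + 25.7748) = 26.2145 / 50.1765 = 0.52245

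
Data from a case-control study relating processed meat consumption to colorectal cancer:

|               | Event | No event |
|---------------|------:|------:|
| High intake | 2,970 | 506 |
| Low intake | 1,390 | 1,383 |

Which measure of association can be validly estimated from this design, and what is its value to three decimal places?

5.840

Cells: a = 2970, b = 506, c = 1390, d = 1383.
This is a case-control study: participants were sampled on outcome status, so risks in the source population cannot be estimated directly — relative risk is not valid here. The odds ratio is the appropriate measure.
OR = (a·d)/(b·c) = (2970 × 1383) / (506 × 1390) = 4107510 / 703340 = 5.84001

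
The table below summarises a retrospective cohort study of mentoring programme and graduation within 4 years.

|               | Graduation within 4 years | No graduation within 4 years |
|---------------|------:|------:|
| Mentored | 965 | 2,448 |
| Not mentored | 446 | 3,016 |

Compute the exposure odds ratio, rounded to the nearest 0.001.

Cells: a = 965, b = 2448, c = 446, d = 3016.
OR = (a·d)/(b·c) = (965 × 3016) / (2448 × 446) = 2910440 / 1091808 = 2.66571
The odds of graduation within 4 years are about 2.67 times as high in the mentored group.

2.666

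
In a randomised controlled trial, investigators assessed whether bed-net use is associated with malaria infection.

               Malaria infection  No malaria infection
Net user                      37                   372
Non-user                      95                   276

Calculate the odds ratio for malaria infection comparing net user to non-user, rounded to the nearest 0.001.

Cells: a = 37, b = 372, c = 95, d = 276.
OR = (a·d)/(b·c) = (37 × 276) / (372 × 95) = 10212 / 35340 = 0.28896
Exposure is associated with lower odds of malaria infection (OR = 0.29 < 1).

0.289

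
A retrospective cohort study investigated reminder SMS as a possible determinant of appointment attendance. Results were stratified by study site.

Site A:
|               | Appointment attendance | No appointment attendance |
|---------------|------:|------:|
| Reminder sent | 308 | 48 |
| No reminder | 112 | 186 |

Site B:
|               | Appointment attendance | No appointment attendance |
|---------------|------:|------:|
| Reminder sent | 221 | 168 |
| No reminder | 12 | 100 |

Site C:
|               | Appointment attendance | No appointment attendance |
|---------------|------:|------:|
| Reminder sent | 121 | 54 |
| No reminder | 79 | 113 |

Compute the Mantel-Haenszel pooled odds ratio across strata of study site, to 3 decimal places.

OR_MH = Σ(aᵢdᵢ/nᵢ) / Σ(bᵢcᵢ/nᵢ), where nᵢ is the stratum total.
Stratum 1 (Site A): n = 654; a·d/n = 308·186/654 = 87.5963; b·c/n = 48·112/654 = 8.2202
Stratum 2 (Site B): n = 501; a·d/n = 221·100/501 = 44.1118; b·c/n = 168·12/501 = 4.0240
Stratum 3 (Site C): n = 367; a·d/n = 121·113/367 = 37.2561; b·c/n = 54·79/367 = 11.6240
OR_MH = (87.5963 + 44.1118 + 37.2561) / (8.2202 + 4.0240 + 11.6240) = 168.9642 / 23.8681 = 7.07908

7.079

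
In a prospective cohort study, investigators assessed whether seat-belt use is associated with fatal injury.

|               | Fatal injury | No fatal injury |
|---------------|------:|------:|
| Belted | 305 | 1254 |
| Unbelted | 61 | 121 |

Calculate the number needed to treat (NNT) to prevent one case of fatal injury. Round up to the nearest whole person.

Risk in treated group = 305/1559 = 0.19564; risk in control = 61/182 = 0.33516.
Absolute risk reduction = 0.33516 − 0.19564 = 0.13953
NNT = 1 / ARR = 1 / 0.13953 = 7.167 → round up → 8

8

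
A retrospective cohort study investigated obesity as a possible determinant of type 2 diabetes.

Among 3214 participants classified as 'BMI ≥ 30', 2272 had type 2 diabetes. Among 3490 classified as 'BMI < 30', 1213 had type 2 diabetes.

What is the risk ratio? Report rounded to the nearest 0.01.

2.03

From the description: a = 2272, b = 942, c = 1213, d = 2277.
Risk in exposed = 2272/3214 = 0.70691; risk in unexposed = 1213/3490 = 0.34756.
RR = 0.70691 / 0.34756 = 2.03389
The risk among the exposed is 2.03 times that among the unexposed.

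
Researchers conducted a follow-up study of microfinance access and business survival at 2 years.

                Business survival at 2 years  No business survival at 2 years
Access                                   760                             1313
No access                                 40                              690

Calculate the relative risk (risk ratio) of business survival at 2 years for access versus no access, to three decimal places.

Cells: a = 760, b = 1313, c = 40, d = 690.
Risk in exposed = 760/2073 = 0.36662; risk in unexposed = 40/730 = 0.05479.
RR = 0.36662 / 0.05479 = 6.69079
The risk among the exposed is 6.69 times that among the unexposed.

6.691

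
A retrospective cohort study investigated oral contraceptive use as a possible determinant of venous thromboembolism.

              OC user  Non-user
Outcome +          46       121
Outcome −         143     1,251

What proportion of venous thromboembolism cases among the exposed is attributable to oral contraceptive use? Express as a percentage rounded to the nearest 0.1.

63.8

Reading the table with exposure as columns: a = 46 (OC user, case), b = 143 (OC user, non-case), c = 121 (Non-user, case), d = 1251.
Risk in exposed = 46/189 = 0.24339; risk in unexposed = 121/1372 = 0.08819.
RR = 0.24339/0.08819 = 2.75972
AR% = (RR − 1)/RR × 100 = (2.75972 − 1)/2.75972 × 100 = 63.7644%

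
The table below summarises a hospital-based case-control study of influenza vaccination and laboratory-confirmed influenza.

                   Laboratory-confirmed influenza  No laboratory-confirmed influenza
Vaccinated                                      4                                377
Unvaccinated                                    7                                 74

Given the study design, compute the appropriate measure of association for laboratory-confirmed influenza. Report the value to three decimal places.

0.112

Cells: a = 4, b = 377, c = 7, d = 74.
This is a hospital-based case-control study: participants were sampled on outcome status, so risks in the source population cannot be estimated directly — relative risk is not valid here. The odds ratio is the appropriate measure.
OR = (a·d)/(b·c) = (4 × 74) / (377 × 7) = 296 / 2639 = 0.11216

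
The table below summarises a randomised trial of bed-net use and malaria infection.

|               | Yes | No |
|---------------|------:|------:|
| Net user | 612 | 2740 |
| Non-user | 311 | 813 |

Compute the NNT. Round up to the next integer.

Risk in treated group = 612/3352 = 0.18258; risk in control = 311/1124 = 0.27669.
Absolute risk reduction = 0.27669 − 0.18258 = 0.09411
NNT = 1 / ARR = 1 / 0.09411 = 10.626 → round up → 11

11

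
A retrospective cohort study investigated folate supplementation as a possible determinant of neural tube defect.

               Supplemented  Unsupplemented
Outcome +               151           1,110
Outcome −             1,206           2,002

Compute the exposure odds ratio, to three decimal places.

Reading the table with exposure as columns: a = 151 (Supplemented, case), b = 1206 (Supplemented, non-case), c = 1110 (Unsupplemented, case), d = 2002.
OR = (a·d)/(b·c) = (151 × 2002) / (1206 × 1110) = 302302 / 1338660 = 0.22582
Exposure is associated with lower odds of neural tube defect (OR = 0.23 < 1).

0.226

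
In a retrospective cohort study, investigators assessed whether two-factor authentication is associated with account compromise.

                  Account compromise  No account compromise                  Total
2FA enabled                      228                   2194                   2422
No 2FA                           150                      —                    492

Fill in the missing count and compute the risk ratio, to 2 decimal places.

The missing cell is in the unexposed row: 492 − 150 = 342.
So a = 228, b = 2194, c = 150, d = 342.
RR = [a/(a+b)] / [c/(c+d)] = (228/2422) / (150/492) = 0.09414/0.30488 = 0.30877

0.31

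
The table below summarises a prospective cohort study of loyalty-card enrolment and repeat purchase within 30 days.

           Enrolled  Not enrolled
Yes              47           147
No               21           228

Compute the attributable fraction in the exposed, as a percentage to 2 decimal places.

43.29

Reading the table with exposure as columns: a = 47 (Enrolled, case), b = 21 (Enrolled, non-case), c = 147 (Not enrolled, case), d = 228.
Risk in exposed = 47/68 = 0.69118; risk in unexposed = 147/375 = 0.39200.
RR = 0.69118/0.39200 = 1.76321
AR% = (RR − 1)/RR × 100 = (1.76321 − 1)/1.76321 × 100 = 43.2851%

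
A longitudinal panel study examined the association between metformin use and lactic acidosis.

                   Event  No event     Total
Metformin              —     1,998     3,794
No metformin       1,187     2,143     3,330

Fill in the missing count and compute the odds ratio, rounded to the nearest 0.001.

1.623

The missing cell is in the exposed row: 3794 − 1998 = 1796.
So a = 1796, b = 1998, c = 1187, d = 2143.
OR = (a·d)/(b·c) = (1796 × 2143) / (1998 × 1187) = 3848828 / 2371626 = 1.62286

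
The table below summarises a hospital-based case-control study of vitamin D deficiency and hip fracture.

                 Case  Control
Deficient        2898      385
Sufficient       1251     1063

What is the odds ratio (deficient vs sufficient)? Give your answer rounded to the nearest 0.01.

Cells: a = 2898, b = 385, c = 1251, d = 1063.
OR = (a·d)/(b·c) = (2898 × 1063) / (385 × 1251) = 3080574 / 481635 = 6.39608
The odds of hip fracture are about 6.40 times as high in the deficient group.

6.40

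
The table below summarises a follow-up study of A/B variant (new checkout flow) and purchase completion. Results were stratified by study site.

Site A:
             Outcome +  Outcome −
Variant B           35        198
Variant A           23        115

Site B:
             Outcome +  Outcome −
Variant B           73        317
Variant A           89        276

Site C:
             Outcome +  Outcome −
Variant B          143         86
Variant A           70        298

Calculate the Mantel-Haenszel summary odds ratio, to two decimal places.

1.82

OR_MH = Σ(aᵢdᵢ/nᵢ) / Σ(bᵢcᵢ/nᵢ), where nᵢ is the stratum total.
Stratum 1 (Site A): n = 371; a·d/n = 35·115/371 = 10.8491; b·c/n = 198·23/371 = 12.2749
Stratum 2 (Site B): n = 755; a·d/n = 73·276/755 = 26.6861; b·c/n = 317·89/755 = 37.3682
Stratum 3 (Site C): n = 597; a·d/n = 143·298/597 = 71.3802; b·c/n = 86·70/597 = 10.0838
OR_MH = (10.8491 + 26.6861 + 71.3802) / (12.2749 + 37.3682 + 10.0838) = 108.9154 / 59.7269 = 1.82356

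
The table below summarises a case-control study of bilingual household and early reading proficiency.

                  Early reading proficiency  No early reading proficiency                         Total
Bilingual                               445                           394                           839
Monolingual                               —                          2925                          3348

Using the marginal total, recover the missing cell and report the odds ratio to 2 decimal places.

The missing cell is in the unexposed row: 3348 − 2925 = 423.
So a = 445, b = 394, c = 423, d = 2925.
OR = (a·d)/(b·c) = (445 × 2925) / (394 × 423) = 1301625 / 166662 = 7.80997

7.81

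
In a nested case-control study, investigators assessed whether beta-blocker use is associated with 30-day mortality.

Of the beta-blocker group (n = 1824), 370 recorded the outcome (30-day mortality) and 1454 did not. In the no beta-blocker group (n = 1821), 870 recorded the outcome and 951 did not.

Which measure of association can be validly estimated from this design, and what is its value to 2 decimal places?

From the description: a = 370, b = 1454, c = 870, d = 951.
This is a nested case-control study: participants were sampled on outcome status, so risks in the source population cannot be estimated directly — relative risk is not valid here. The odds ratio is the appropriate measure.
OR = (a·d)/(b·c) = (370 × 951) / (1454 × 870) = 351870 / 1264980 = 0.27816

0.28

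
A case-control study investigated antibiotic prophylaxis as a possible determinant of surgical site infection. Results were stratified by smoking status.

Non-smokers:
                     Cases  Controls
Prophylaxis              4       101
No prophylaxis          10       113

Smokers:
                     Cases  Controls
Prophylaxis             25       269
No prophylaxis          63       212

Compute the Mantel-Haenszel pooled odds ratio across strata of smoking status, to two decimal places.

OR_MH = Σ(aᵢdᵢ/nᵢ) / Σ(bᵢcᵢ/nᵢ), where nᵢ is the stratum total.
Stratum 1 (Non-smokers): n = 228; a·d/n = 4·113/228 = 1.9825; b·c/n = 101·10/228 = 4.4298
Stratum 2 (Smokers): n = 569; a·d/n = 25·212/569 = 9.3146; b·c/n = 269·63/569 = 29.7838
OR_MH = (1.9825 + 9.3146) / (4.4298 + 29.7838) = 11.2970 / 34.2137 = 0.33019

0.33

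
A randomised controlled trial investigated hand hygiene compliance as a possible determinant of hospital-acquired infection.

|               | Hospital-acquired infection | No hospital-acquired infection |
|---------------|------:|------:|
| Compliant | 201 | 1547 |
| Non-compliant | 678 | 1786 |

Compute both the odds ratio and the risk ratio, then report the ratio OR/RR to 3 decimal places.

0.819

Cells: a = 201, b = 1547, c = 678, d = 1786.
OR = (201·1786)/(1547·678) = 358986/1048866 = 0.34226
Risk in exposed = 201/1748 = 0.11499; risk in unexposed = 678/2464 = 0.27516; RR = 0.41789
OR/RR = 0.34226 / 0.41789 = 0.81902
The outcome is not rare, so the OR lies further from 1 than the RR.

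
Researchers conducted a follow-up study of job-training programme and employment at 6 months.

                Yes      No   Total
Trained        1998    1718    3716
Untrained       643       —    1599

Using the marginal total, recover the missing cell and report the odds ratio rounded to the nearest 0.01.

1.73

The missing cell is in the unexposed row: 1599 − 643 = 956.
So a = 1998, b = 1718, c = 643, d = 956.
OR = (a·d)/(b·c) = (1998 × 956) / (1718 × 643) = 1910088 / 1104674 = 1.72910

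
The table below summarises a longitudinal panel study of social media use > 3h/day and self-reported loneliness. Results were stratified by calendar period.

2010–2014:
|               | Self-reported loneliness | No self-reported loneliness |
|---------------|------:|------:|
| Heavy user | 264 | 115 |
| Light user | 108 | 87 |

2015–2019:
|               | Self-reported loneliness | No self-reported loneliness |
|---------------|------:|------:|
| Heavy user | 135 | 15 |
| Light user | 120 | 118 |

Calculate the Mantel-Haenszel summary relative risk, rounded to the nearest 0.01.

1.47

RR_MH = Σ(aᵢ·n₀ᵢ/nᵢ) / Σ(cᵢ·n₁ᵢ/nᵢ), with n₁ᵢ = aᵢ+bᵢ (exposed), n₀ᵢ = cᵢ+dᵢ (unexposed), nᵢ = n₁ᵢ+n₀ᵢ.
Stratum 1 (2010–2014): n₁ = 379, n₀ = 195, n = 574; a·n₀/n = 264·195/574 = 89.6864; c·n₁/n = 108·379/574 = 71.3101
Stratum 2 (2015–2019): n₁ = 150, n₀ = 238, n = 388; a·n₀/n = 135·238/388 = 82.8093; c·n₁/n = 120·150/388 = 46.3918
RR_MH = (89.6864 + 82.8093) / (71.3101 + 46.3918) = 172.4957 / 117.7019 = 1.46553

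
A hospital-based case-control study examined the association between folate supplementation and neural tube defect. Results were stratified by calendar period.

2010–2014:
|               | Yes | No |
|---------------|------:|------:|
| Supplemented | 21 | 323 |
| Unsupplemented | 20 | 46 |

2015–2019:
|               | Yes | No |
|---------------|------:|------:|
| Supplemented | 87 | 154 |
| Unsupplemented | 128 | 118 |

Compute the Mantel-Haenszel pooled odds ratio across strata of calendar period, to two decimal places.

0.42

OR_MH = Σ(aᵢdᵢ/nᵢ) / Σ(bᵢcᵢ/nᵢ), where nᵢ is the stratum total.
Stratum 1 (2010–2014): n = 410; a·d/n = 21·46/410 = 2.3561; b·c/n = 323·20/410 = 15.7561
Stratum 2 (2015–2019): n = 487; a·d/n = 87·118/487 = 21.0801; b·c/n = 154·128/487 = 40.4764
OR_MH = (2.3561 + 21.0801) / (15.7561 + 40.4764) = 23.4362 / 56.2325 = 0.41677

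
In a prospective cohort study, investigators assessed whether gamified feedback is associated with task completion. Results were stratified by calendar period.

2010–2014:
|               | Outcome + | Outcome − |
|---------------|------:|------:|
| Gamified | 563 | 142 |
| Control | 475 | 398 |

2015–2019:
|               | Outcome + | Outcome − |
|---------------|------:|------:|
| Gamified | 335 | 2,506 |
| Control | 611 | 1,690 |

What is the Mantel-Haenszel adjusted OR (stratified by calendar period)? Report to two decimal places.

OR_MH = Σ(aᵢdᵢ/nᵢ) / Σ(bᵢcᵢ/nᵢ), where nᵢ is the stratum total.
Stratum 1 (2010–2014): n = 1578; a·d/n = 563·398/1578 = 141.9987; b·c/n = 142·475/1578 = 42.7440
Stratum 2 (2015–2019): n = 5142; a·d/n = 335·1690/5142 = 110.1031; b·c/n = 2506·611/5142 = 297.7764
OR_MH = (141.9987 + 110.1031) / (42.7440 + 297.7764) = 252.1018 / 340.5203 = 0.74034

0.74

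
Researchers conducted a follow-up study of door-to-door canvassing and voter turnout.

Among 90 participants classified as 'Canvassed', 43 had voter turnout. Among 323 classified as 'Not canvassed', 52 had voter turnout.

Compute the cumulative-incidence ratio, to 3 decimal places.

From the description: a = 43, b = 47, c = 52, d = 271.
Risk in exposed = 43/90 = 0.47778; risk in unexposed = 52/323 = 0.16099.
RR = 0.47778 / 0.16099 = 2.96774
The risk among the exposed is 2.97 times that among the unexposed.

2.968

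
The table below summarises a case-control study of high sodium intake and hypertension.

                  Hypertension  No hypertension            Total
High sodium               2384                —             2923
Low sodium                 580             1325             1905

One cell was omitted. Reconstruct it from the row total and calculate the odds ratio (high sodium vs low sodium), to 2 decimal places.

10.10

The missing cell is in the exposed row: 2923 − 2384 = 539.
So a = 2384, b = 539, c = 580, d = 1325.
OR = (a·d)/(b·c) = (2384 × 1325) / (539 × 580) = 3158800 / 312620 = 10.10428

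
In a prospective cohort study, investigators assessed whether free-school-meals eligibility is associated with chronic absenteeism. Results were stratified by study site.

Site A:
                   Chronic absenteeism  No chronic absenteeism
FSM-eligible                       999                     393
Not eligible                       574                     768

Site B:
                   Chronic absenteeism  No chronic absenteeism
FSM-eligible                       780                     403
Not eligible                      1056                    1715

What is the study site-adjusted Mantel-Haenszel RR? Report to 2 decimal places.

1.71

RR_MH = Σ(aᵢ·n₀ᵢ/nᵢ) / Σ(cᵢ·n₁ᵢ/nᵢ), with n₁ᵢ = aᵢ+bᵢ (exposed), n₀ᵢ = cᵢ+dᵢ (unexposed), nᵢ = n₁ᵢ+n₀ᵢ.
Stratum 1 (Site A): n₁ = 1392, n₀ = 1342, n = 2734; a·n₀/n = 999·1342/2734 = 490.3650; c·n₁/n = 574·1392/2734 = 292.2487
Stratum 2 (Site B): n₁ = 1183, n₀ = 2771, n = 3954; a·n₀/n = 780·2771/3954 = 546.6313; c·n₁/n = 1056·1183/3954 = 315.9454
RR_MH = (490.3650 + 546.6313) / (292.2487 + 315.9454) = 1036.9963 / 608.1941 = 1.70504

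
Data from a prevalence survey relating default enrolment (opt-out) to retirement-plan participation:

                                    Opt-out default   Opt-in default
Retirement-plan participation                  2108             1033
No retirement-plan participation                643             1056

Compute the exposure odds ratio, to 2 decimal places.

Reading the table with exposure as columns: a = 2108 (Opt-out default, case), b = 643 (Opt-out default, non-case), c = 1033 (Opt-in default, case), d = 1056.
OR = (a·d)/(b·c) = (2108 × 1056) / (643 × 1033) = 2226048 / 664219 = 3.35138
The odds of retirement-plan participation are about 3.35 times as high in the opt-out default group.

3.35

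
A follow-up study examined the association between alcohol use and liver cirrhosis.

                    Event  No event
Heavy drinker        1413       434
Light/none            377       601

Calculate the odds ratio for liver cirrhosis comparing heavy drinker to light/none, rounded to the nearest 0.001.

5.190

Cells: a = 1413, b = 434, c = 377, d = 601.
OR = (a·d)/(b·c) = (1413 × 601) / (434 × 377) = 849213 / 163618 = 5.19022
The odds of liver cirrhosis are about 5.19 times as high in the heavy drinker group.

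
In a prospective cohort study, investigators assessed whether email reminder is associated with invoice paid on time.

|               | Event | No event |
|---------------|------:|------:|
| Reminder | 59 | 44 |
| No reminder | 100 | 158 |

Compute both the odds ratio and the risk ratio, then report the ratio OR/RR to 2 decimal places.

Cells: a = 59, b = 44, c = 100, d = 158.
OR = (59·158)/(44·100) = 9322/4400 = 2.11864
Risk in exposed = 59/103 = 0.57282; risk in unexposed = 100/258 = 0.38760; RR = 1.47786
OR/RR = 2.11864 / 1.47786 = 1.43358
The outcome is not rare, so the OR lies further from 1 than the RR.

1.43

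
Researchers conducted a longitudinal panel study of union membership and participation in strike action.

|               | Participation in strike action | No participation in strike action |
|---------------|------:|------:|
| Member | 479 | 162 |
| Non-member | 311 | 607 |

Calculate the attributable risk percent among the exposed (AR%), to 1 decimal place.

Cells: a = 479, b = 162, c = 311, d = 607.
Risk in exposed = 479/641 = 0.74727; risk in unexposed = 311/918 = 0.33878.
RR = 0.74727/0.33878 = 2.20577
AR% = (RR − 1)/RR × 100 = (2.20577 − 1)/2.20577 × 100 = 54.6643%

54.7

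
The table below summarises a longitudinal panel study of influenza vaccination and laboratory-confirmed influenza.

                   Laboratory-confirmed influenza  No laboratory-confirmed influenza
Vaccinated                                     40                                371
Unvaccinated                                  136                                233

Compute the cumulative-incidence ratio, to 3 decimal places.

0.264

Cells: a = 40, b = 371, c = 136, d = 233.
Risk in exposed = 40/411 = 0.09732; risk in unexposed = 136/369 = 0.36856.
RR = 0.09732 / 0.36856 = 0.26406
The risk is 74% lower among the exposed than among the unexposed.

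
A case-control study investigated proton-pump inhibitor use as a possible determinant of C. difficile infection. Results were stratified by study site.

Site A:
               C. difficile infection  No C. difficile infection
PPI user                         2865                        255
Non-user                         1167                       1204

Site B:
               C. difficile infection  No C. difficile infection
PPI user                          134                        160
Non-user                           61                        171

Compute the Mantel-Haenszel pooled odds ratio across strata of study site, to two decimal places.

9.23

OR_MH = Σ(aᵢdᵢ/nᵢ) / Σ(bᵢcᵢ/nᵢ), where nᵢ is the stratum total.
Stratum 1 (Site A): n = 5491; a·d/n = 2865·1204/5491 = 628.2025; b·c/n = 255·1167/5491 = 54.1950
Stratum 2 (Site B): n = 526; a·d/n = 134·171/526 = 43.5627; b·c/n = 160·61/526 = 18.5551
OR_MH = (628.2025 + 43.5627) / (54.1950 + 18.5551) = 671.7653 / 72.7502 = 9.23386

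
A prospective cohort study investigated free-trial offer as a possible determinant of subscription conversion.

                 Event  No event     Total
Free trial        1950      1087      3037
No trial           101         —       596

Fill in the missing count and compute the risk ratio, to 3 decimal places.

The missing cell is in the unexposed row: 596 − 101 = 495.
So a = 1950, b = 1087, c = 101, d = 495.
RR = [a/(a+b)] / [c/(c+d)] = (1950/3037) / (101/596) = 0.64208/0.16946 = 3.78891

3.789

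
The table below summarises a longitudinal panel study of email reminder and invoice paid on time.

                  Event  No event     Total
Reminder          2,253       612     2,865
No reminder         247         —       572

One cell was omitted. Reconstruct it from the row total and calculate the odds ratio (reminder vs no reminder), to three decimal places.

4.844

The missing cell is in the unexposed row: 572 − 247 = 325.
So a = 2253, b = 612, c = 247, d = 325.
OR = (a·d)/(b·c) = (2253 × 325) / (612 × 247) = 732225 / 151164 = 4.84391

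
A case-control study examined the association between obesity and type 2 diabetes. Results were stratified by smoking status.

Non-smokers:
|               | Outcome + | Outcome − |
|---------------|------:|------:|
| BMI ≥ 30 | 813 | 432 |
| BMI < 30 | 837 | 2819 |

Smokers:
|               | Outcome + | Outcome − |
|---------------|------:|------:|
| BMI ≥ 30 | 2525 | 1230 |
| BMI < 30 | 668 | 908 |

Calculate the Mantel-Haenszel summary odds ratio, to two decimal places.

OR_MH = Σ(aᵢdᵢ/nᵢ) / Σ(bᵢcᵢ/nᵢ), where nᵢ is the stratum total.
Stratum 1 (Non-smokers): n = 4901; a·d/n = 813·2819/4901 = 467.6284; b·c/n = 432·837/4901 = 73.7776
Stratum 2 (Smokers): n = 5331; a·d/n = 2525·908/5331 = 430.0694; b·c/n = 1230·668/5331 = 154.1249
OR_MH = (467.6284 + 430.0694) / (73.7776 + 154.1249) = 897.6978 / 227.9025 = 3.93896

3.94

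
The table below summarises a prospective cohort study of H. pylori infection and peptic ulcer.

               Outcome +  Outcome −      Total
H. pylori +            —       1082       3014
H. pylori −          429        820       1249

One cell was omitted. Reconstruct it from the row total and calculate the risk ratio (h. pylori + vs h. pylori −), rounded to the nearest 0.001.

1.866

The missing cell is in the exposed row: 3014 − 1082 = 1932.
So a = 1932, b = 1082, c = 429, d = 820.
RR = [a/(a+b)] / [c/(c+d)] = (1932/3014) / (429/1249) = 0.64101/0.34347 = 1.86625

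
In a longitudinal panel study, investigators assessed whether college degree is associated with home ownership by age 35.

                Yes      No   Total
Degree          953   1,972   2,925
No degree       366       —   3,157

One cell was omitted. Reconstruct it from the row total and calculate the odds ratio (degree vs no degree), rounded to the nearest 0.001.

3.685

The missing cell is in the unexposed row: 3157 − 366 = 2791.
So a = 953, b = 1972, c = 366, d = 2791.
OR = (a·d)/(b·c) = (953 × 2791) / (1972 × 366) = 2659823 / 721752 = 3.68523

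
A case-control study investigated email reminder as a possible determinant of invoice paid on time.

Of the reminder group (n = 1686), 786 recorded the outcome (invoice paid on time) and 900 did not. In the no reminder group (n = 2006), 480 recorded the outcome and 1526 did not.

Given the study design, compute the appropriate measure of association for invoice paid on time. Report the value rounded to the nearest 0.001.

2.776

From the description: a = 786, b = 900, c = 480, d = 1526.
This is a case-control study: participants were sampled on outcome status, so risks in the source population cannot be estimated directly — relative risk is not valid here. The odds ratio is the appropriate measure.
OR = (a·d)/(b·c) = (786 × 1526) / (900 × 480) = 1199436 / 432000 = 2.77647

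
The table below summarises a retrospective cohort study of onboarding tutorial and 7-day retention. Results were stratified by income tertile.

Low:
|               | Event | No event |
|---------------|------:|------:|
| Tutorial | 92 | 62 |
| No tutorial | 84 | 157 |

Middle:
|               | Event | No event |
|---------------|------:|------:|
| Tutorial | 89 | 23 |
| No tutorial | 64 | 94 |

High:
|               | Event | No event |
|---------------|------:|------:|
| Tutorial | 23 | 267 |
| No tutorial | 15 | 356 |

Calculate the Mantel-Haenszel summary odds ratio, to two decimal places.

3.24

OR_MH = Σ(aᵢdᵢ/nᵢ) / Σ(bᵢcᵢ/nᵢ), where nᵢ is the stratum total.
Stratum 1 (Low): n = 395; a·d/n = 92·157/395 = 36.5671; b·c/n = 62·84/395 = 13.1848
Stratum 2 (Middle): n = 270; a·d/n = 89·94/270 = 30.9852; b·c/n = 23·64/270 = 5.4519
Stratum 3 (High): n = 661; a·d/n = 23·356/661 = 12.3873; b·c/n = 267·15/661 = 6.0590
OR_MH = (36.5671 + 30.9852 + 12.3873) / (13.1848 + 5.4519 + 6.0590) = 79.9396 / 24.6957 = 3.23699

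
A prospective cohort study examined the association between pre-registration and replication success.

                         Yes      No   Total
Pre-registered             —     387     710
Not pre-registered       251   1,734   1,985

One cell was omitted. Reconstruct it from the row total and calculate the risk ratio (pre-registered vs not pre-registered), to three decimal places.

The missing cell is in the exposed row: 710 − 387 = 323.
So a = 323, b = 387, c = 251, d = 1734.
RR = [a/(a+b)] / [c/(c+d)] = (323/710) / (251/1985) = 0.45493/0.12645 = 3.59775

3.598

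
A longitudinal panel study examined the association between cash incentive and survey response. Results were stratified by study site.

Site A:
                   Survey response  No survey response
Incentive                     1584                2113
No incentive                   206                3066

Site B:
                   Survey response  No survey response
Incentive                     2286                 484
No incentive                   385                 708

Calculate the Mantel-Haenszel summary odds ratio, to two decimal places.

10.08

OR_MH = Σ(aᵢdᵢ/nᵢ) / Σ(bᵢcᵢ/nᵢ), where nᵢ is the stratum total.
Stratum 1 (Site A): n = 6969; a·d/n = 1584·3066/6969 = 696.8782; b·c/n = 2113·206/6969 = 62.4592
Stratum 2 (Site B): n = 3863; a·d/n = 2286·708/3863 = 418.9718; b·c/n = 484·385/3863 = 48.2371
OR_MH = (696.8782 + 418.9718) / (62.4592 + 48.2371) = 1115.8500 / 110.6963 = 10.08028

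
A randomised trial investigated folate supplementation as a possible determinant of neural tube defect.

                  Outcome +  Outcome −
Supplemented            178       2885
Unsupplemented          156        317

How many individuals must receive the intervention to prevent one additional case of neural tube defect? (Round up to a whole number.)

Risk in treated group = 178/3063 = 0.05811; risk in control = 156/473 = 0.32981.
Absolute risk reduction = 0.32981 − 0.05811 = 0.27170
NNT = 1 / ARR = 1 / 0.27170 = 3.681 → round up → 4

4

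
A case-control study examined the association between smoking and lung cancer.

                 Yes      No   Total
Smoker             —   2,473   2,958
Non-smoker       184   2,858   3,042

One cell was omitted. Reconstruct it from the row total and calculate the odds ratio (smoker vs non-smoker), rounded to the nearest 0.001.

3.046

The missing cell is in the exposed row: 2958 − 2473 = 485.
So a = 485, b = 2473, c = 184, d = 2858.
OR = (a·d)/(b·c) = (485 × 2858) / (2473 × 184) = 1386130 / 455032 = 3.04623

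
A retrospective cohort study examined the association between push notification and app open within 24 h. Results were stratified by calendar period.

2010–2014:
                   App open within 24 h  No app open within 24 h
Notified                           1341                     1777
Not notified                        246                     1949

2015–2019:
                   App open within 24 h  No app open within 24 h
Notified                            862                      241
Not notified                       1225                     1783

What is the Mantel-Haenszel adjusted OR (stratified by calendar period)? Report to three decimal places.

5.619

OR_MH = Σ(aᵢdᵢ/nᵢ) / Σ(bᵢcᵢ/nᵢ), where nᵢ is the stratum total.
Stratum 1 (2010–2014): n = 5313; a·d/n = 1341·1949/5313 = 491.9272; b·c/n = 1777·246/5313 = 82.2778
Stratum 2 (2015–2019): n = 4111; a·d/n = 862·1783/4111 = 373.8618; b·c/n = 241·1225/4111 = 71.8134
OR_MH = (491.9272 + 373.8618) / (82.2778 + 71.8134) = 865.7890 / 154.0912 = 5.61868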